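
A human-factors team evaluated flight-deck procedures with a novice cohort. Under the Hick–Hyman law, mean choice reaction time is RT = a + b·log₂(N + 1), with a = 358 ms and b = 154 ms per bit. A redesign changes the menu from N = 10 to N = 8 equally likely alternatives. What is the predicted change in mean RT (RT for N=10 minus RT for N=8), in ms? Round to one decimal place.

RT(10) = 358 + 154·log₂(11) = 358 + 154·3.4594 = 890.7476 ms.
RT(8) = 358 + 154·log₂(9) = 358 + 154·3.1699 = 846.1646 ms.
Difference = 890.7476 − 846.1646 = 44.5830 ≈ 44.6 ms.

44.6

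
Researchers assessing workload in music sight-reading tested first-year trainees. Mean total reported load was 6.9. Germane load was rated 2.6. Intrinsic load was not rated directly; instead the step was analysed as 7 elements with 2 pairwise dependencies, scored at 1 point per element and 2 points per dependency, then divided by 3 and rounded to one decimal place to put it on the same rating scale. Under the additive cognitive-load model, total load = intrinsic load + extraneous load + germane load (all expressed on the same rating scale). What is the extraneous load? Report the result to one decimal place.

Intrinsic (element-interactivity): (7 × 1 + 2 × 2) / 3 = 11 / 3 = 3.6667 → 3.7.
extraneous load = total − intrinsic − germane
             = 6.9 − 3.7 − 2.6 = 0.6.

0.6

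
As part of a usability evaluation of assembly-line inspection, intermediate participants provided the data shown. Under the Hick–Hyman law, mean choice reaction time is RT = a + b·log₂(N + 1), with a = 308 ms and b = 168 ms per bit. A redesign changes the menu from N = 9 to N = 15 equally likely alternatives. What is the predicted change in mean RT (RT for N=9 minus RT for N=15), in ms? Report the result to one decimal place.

RT(9) = 308 + 168·log₂(10) = 308 + 168·3.3219 = 866.0792 ms.
RT(15) = 308 + 168·log₂(16) = 308 + 168·4.0000 = 980.0000 ms.
Difference = 866.0792 − 980.0000 = -113.9208 ≈ -113.9 ms.

-113.9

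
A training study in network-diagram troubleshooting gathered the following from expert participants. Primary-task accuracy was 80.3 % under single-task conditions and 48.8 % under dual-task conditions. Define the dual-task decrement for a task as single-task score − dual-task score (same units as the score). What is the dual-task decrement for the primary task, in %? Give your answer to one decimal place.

31.5

Decrement = 80.3 − 48.8 = 31.5000 % ≈ 31.5 %.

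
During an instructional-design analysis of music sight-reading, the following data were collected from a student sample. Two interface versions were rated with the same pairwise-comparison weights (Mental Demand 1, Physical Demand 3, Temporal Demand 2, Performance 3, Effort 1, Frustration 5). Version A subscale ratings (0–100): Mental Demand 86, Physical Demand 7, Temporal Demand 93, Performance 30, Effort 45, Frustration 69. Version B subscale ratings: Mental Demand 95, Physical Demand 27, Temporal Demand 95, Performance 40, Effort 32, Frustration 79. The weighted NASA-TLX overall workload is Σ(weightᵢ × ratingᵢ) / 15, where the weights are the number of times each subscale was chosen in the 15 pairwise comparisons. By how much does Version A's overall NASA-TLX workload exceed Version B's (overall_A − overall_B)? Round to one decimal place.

-9.3

Version A weighted sum = 1·86 + 3·7 + 2·93 + 3·30 + 1·45 + 5·69 = 86 + 21 + 186 + 90 + 45 + 345 = 773; overall_A = 773/15 = 51.5333.
Version B weighted sum = 1·95 + 3·27 + 2·95 + 3·40 + 1·32 + 5·79 = 95 + 81 + 190 + 120 + 32 + 395 = 913; overall_B = 913/15 = 60.8667.
Difference = 51.5333 − 60.8667 = -9.3334 ≈ -9.3.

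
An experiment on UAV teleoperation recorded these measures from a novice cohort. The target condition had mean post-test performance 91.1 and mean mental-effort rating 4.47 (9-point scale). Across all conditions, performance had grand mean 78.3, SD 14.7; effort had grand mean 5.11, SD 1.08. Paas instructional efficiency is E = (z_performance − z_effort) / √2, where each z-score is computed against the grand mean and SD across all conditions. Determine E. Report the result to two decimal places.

z_performance = (91.1 − 78.3) / 14.7 = 12.8000 / 14.7 = 0.8707.
z_effort = (4.47 − 5.11) / 1.08 = -0.6400 / 1.08 = -0.5926.
z_P − z_E = 0.8707 − (-0.5926) = 1.4633.
E = 1.4633 / √2 = 1.4633 / 1.41421 = 1.0347 ≈ 1.03.

1.03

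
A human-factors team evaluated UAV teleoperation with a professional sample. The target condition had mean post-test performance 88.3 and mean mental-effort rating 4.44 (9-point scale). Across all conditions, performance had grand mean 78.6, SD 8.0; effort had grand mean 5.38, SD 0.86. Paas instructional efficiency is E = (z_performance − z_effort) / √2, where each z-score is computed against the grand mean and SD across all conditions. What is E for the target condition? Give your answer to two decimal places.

1.63

z_performance = (88.3 − 78.6) / 8.0 = 9.7000 / 8.0 = 1.2125.
z_effort = (4.44 − 5.38) / 0.86 = -0.9400 / 0.86 = -1.0930.
z_P − z_E = 1.2125 − (-1.0930) = 2.3055.
E = 2.3055 / √2 = 2.3055 / 1.41421 = 1.6302 ≈ 1.63.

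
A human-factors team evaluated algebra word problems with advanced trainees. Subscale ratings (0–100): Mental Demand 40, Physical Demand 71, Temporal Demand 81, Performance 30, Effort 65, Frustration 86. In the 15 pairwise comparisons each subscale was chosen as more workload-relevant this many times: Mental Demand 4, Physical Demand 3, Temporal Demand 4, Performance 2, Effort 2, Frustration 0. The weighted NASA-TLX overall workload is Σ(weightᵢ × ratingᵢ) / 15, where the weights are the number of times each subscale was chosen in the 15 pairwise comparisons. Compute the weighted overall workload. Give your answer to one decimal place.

59.1

The tallies are the weights (they sum to 15).
Weighted sum = 4·40 + 3·71 + 4·81 + 2·30 + 2·65 + 0·86
            = 160 + 213 + 324 + 60 + 130 + 0 = 887.
Overall workload = 887 / 15 = 59.1333 ≈ 59.1.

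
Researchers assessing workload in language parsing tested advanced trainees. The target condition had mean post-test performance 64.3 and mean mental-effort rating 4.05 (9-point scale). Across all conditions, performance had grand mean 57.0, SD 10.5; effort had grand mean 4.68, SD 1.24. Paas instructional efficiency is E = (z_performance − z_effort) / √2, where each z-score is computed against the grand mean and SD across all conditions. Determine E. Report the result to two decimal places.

z_performance = (64.3 − 57.0) / 10.5 = 7.3000 / 10.5 = 0.6952.
z_effort = (4.05 − 4.68) / 1.24 = -0.6300 / 1.24 = -0.5081.
z_P − z_E = 0.6952 − (-0.5081) = 1.2033.
E = 1.2033 / √2 = 1.2033 / 1.41421 = 0.8509 ≈ 0.85.

0.85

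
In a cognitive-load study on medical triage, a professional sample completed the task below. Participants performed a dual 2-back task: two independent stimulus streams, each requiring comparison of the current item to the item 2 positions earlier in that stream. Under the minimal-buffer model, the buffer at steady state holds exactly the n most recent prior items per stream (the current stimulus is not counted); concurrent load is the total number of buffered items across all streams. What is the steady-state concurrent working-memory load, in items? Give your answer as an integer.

Each stream's buffer holds its 2 most recent prior items.
Two independent streams: 2 × 2 = 4 buffered items at steady state.

4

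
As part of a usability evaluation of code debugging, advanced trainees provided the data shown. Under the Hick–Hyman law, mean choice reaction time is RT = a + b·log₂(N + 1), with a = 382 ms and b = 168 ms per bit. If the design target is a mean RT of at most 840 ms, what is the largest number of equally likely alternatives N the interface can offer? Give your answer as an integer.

5

Set 382 + 168·log₂(N + 1) ≤ 840.
log₂(N + 1) ≤ (840 − 382) / 168 = 2.7262.
N + 1 ≤ 2^2.7262 = 6.6171.
N ≤ 5.6171, so the largest integer N is 5.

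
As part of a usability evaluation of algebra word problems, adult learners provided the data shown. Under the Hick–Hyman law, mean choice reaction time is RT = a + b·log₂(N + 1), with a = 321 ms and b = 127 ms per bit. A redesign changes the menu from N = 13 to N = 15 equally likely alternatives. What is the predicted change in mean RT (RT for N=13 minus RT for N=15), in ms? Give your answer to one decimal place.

-24.5

RT(13) = 321 + 127·log₂(14) = 321 + 127·3.8074 = 804.5398 ms.
RT(15) = 321 + 127·log₂(16) = 321 + 127·4.0000 = 829.0000 ms.
Difference = 804.5398 − 829.0000 = -24.4602 ≈ -24.5 ms.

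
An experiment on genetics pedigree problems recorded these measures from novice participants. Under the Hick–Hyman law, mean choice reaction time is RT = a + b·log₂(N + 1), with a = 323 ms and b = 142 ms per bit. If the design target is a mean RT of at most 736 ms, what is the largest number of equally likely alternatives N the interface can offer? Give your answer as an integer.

Set 323 + 142·log₂(N + 1) ≤ 736.
log₂(N + 1) ≤ (736 − 323) / 142 = 2.9085.
N + 1 ≤ 2^2.9085 = 7.5084.
N ≤ 6.5084, so the largest integer N is 6.

6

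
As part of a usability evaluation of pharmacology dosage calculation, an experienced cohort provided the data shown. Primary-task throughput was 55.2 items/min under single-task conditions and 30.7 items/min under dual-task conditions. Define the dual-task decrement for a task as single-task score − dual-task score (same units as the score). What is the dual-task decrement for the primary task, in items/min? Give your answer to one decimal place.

Decrement = 55.2 − 30.7 = 24.5000 items/min ≈ 24.5 items/min.

24.5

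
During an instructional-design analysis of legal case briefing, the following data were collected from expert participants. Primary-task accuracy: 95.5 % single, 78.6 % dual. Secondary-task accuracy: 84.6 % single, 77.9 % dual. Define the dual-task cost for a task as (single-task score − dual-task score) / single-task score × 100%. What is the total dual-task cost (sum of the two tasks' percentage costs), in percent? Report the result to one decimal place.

25.6

Primary cost = (95.5 − 78.6) / 95.5 × 100% = 17.6963%.
Secondary cost = (84.6 − 77.9) / 84.6 × 100% = 7.9196%.
Total = 17.6963% + 7.9196% = 25.6159% ≈ 25.6%.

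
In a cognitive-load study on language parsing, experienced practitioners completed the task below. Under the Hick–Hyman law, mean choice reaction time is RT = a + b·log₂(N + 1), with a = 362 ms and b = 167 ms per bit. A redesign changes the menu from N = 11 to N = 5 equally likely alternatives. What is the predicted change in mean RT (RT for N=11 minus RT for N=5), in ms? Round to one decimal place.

167.0

RT(11) = 362 + 167·log₂(12) = 362 + 167·3.5850 = 960.6950 ms.
RT(5) = 362 + 167·log₂(6) = 362 + 167·2.5850 = 793.6950 ms.
Difference = 960.6950 − 793.6950 = 167.0000 ≈ 167.0 ms.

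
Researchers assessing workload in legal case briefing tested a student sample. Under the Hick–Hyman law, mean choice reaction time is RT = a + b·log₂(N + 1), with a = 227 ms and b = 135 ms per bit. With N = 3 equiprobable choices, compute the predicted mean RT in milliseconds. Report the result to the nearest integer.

497

log₂(3 + 1) = log₂(4) = 2.0000.
RT = 227 + 135 × 2.0000 = 227 + 270.0000 = 497.0000 ms.
≈ 497 ms.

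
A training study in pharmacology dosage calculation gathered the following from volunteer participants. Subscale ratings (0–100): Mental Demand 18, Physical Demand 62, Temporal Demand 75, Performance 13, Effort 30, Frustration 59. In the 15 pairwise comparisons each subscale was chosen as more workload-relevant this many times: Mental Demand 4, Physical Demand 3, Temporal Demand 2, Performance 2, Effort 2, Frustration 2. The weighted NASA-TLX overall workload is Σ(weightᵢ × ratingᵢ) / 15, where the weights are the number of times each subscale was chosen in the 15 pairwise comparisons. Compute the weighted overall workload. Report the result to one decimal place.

The tallies are the weights (they sum to 15).
Weighted sum = 4·18 + 3·62 + 2·75 + 2·13 + 2·30 + 2·59
            = 72 + 186 + 150 + 26 + 60 + 118 = 612.
Overall workload = 612 / 15 = 40.8000 ≈ 40.8.

40.8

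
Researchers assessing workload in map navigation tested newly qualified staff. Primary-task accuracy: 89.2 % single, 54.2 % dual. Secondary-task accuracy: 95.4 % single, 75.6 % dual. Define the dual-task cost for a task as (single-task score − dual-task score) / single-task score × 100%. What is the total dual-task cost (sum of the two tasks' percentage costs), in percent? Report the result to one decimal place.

Primary cost = (89.2 − 54.2) / 89.2 × 100% = 39.2377%.
Secondary cost = (95.4 − 75.6) / 95.4 × 100% = 20.7547%.
Total = 39.2377% + 20.7547% = 59.9924% ≈ 60.0%.

60.0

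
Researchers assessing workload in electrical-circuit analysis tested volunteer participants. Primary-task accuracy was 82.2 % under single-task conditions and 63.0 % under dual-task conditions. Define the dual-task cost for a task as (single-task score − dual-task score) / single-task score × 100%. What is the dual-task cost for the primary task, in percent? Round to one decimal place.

Cost = (82.2 − 63.0) / 82.2 × 100%
     = 19.2000 / 82.2 × 100% = 23.3577%.
≈ 23.4%.

23.4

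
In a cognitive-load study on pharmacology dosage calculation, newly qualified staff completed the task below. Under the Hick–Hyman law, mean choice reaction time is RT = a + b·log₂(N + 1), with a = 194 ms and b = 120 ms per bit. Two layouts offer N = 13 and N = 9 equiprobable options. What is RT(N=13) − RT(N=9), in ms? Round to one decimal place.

58.3

RT(13) = 194 + 120·log₂(14) = 194 + 120·3.8074 = 650.8880 ms.
RT(9) = 194 + 120·log₂(10) = 194 + 120·3.3219 = 592.6280 ms.
Difference = 650.8880 − 592.6280 = 58.2600 ≈ 58.3 ms.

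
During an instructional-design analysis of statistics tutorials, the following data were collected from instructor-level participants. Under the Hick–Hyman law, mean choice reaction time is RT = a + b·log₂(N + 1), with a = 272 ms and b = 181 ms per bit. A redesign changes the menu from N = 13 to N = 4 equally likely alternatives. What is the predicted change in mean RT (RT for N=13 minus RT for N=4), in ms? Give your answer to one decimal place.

RT(13) = 272 + 181·log₂(14) = 272 + 181·3.8074 = 961.1394 ms.
RT(4) = 272 + 181·log₂(5) = 272 + 181·2.3219 = 692.2639 ms.
Difference = 961.1394 − 692.2639 = 268.8755 ≈ 268.9 ms.

268.9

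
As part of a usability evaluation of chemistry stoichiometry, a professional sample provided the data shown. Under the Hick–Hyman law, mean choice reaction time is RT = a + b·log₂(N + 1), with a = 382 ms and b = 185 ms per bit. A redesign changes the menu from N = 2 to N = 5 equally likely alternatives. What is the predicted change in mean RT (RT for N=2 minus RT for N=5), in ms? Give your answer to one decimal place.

-185.0

RT(2) = 382 + 185·log₂(3) = 382 + 185·1.5850 = 675.2250 ms.
RT(5) = 382 + 185·log₂(6) = 382 + 185·2.5850 = 860.2250 ms.
Difference = 675.2250 − 860.2250 = -185.0000 ≈ -185.0 ms.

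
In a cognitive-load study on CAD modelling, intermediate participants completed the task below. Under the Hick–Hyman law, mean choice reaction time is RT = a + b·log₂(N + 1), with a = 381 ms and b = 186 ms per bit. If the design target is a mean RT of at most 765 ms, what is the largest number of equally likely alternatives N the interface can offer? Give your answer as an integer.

3

Set 381 + 186·log₂(N + 1) ≤ 765.
log₂(N + 1) ≤ (765 − 381) / 186 = 2.0645.
N + 1 ≤ 2^2.0645 = 4.1829.
N ≤ 3.1829, so the largest integer N is 3.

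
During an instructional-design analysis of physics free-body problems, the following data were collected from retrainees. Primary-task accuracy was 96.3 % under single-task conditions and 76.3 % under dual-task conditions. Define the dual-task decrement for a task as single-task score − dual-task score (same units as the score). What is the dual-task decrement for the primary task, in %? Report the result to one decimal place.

Decrement = 96.3 − 76.3 = 20.0000 % ≈ 20.0 %.

20.0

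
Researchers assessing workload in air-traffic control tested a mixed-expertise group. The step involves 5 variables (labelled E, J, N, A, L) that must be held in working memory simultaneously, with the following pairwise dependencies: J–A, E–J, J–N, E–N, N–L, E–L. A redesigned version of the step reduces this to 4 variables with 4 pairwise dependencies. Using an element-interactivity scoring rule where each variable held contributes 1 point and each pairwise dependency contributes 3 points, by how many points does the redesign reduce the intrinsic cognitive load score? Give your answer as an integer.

7

Original: 5 × 1 + 6 × 3 = 5 + 18 = 23.
Redesigned: 4 × 1 + 4 × 3 = 4 + 12 = 16.
Reduction = 23 − 16 = 7.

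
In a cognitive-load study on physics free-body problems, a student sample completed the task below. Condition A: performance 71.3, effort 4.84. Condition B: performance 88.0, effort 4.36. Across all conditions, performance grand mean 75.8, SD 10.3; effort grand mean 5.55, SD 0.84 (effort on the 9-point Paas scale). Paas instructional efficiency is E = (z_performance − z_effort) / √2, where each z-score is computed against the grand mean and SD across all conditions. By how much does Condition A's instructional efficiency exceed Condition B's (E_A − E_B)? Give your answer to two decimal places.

Condition A: z_P = (71.3 − 75.8)/10.3 = -0.4369; z_E = (4.84 − 5.55)/0.84 = -0.8452; E_A = (-0.4369 − (-0.8452))/√2 = 0.2887.
Condition B: z_P = (88.0 − 75.8)/10.3 = 1.1845; z_E = (4.36 − 5.55)/0.84 = -1.4167; E_B = (1.1845 − (-1.4167))/√2 = 1.8393.
E_A − E_B = 0.2887 − 1.8393 = -1.5506 ≈ -1.55.

-1.55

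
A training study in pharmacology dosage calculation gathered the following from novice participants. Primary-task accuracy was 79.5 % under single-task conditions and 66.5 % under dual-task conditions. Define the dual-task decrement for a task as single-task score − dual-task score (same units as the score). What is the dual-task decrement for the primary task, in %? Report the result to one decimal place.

13.0

Decrement = 79.5 − 66.5 = 13.0000 % ≈ 13.0 %.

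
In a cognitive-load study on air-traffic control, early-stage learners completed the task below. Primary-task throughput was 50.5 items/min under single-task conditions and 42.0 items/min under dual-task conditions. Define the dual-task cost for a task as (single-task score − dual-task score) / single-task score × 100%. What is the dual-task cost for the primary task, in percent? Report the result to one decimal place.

16.8

Cost = (50.5 − 42.0) / 50.5 × 100%
     = 8.5000 / 50.5 × 100% = 16.8317%.
≈ 16.8%.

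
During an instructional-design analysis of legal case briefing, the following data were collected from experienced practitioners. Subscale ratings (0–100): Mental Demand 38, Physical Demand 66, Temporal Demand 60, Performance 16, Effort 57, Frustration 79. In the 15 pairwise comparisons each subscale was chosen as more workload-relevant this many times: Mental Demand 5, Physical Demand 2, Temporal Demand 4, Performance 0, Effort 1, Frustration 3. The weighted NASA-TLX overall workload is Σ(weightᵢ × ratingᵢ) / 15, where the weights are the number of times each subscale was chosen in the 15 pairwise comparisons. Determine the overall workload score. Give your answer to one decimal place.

57.1

The tallies are the weights (they sum to 15).
Weighted sum = 5·38 + 2·66 + 4·60 + 0·16 + 1·57 + 3·79
            = 190 + 132 + 240 + 0 + 57 + 237 = 856.
Overall workload = 856 / 15 = 57.0667 ≈ 57.1.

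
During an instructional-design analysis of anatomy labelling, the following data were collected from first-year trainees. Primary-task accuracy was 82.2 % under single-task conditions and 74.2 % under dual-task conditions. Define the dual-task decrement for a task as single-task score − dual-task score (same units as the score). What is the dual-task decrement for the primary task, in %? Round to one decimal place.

8.0

Decrement = 82.2 − 74.2 = 8.0000 % ≈ 8.0 %.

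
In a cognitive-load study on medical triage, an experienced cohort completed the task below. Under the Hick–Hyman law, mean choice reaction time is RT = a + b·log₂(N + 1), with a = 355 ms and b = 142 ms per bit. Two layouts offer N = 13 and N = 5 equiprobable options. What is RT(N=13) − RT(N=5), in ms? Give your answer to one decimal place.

RT(13) = 355 + 142·log₂(14) = 355 + 142·3.8074 = 895.6508 ms.
RT(5) = 355 + 142·log₂(6) = 355 + 142·2.5850 = 722.0700 ms.
Difference = 895.6508 − 722.0700 = 173.5808 ≈ 173.6 ms.

173.6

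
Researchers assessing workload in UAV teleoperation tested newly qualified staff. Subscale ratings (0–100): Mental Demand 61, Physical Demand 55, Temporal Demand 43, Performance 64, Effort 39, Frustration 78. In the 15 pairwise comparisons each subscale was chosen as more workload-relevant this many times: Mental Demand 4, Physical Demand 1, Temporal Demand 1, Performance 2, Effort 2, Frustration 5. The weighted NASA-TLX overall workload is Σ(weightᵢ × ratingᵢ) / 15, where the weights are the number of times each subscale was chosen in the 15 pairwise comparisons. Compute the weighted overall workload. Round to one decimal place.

62.5

The tallies are the weights (they sum to 15).
Weighted sum = 4·61 + 1·55 + 1·43 + 2·64 + 2·39 + 5·78
            = 244 + 55 + 43 + 128 + 78 + 390 = 938.
Overall workload = 938 / 15 = 62.5333 ≈ 62.5.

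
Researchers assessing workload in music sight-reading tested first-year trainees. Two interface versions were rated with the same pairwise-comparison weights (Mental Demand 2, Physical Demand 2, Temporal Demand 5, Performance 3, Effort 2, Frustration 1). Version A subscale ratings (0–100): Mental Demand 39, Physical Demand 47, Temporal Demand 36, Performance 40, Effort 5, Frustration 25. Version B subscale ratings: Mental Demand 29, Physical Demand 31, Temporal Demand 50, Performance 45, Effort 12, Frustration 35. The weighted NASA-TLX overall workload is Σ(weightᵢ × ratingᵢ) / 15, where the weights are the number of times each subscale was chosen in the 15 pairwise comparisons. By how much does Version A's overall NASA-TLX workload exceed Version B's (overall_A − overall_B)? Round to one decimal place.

Version A weighted sum = 2·39 + 2·47 + 5·36 + 3·40 + 2·5 + 1·25 = 78 + 94 + 180 + 120 + 10 + 25 = 507; overall_A = 507/15 = 33.8000.
Version B weighted sum = 2·29 + 2·31 + 5·50 + 3·45 + 2·12 + 1·35 = 58 + 62 + 250 + 135 + 24 + 35 = 564; overall_B = 564/15 = 37.6000.
Difference = 33.8000 − 37.6000 = -3.8000 ≈ -3.8.

-3.8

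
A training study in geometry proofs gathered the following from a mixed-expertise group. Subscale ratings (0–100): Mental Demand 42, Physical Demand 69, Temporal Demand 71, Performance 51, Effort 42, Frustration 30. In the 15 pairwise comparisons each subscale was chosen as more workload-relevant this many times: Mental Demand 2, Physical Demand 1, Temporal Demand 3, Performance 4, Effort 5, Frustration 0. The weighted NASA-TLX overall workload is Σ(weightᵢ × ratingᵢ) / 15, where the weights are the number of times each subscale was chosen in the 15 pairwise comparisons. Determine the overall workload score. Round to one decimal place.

The tallies are the weights (they sum to 15).
Weighted sum = 2·42 + 1·69 + 3·71 + 4·51 + 5·42 + 0·30
            = 84 + 69 + 213 + 204 + 210 + 0 = 780.
Overall workload = 780 / 15 = 52.0000 ≈ 52.0.

52.0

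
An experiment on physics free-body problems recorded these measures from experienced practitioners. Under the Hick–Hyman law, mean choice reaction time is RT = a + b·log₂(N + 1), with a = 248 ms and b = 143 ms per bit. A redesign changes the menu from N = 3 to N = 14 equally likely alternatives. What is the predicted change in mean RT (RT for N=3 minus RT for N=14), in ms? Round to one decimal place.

-272.7

RT(3) = 248 + 143·log₂(4) = 248 + 143·2.0000 = 534.0000 ms.
RT(14) = 248 + 143·log₂(15) = 248 + 143·3.9069 = 806.6867 ms.
Difference = 534.0000 − 806.6867 = -272.6867 ≈ -272.7 ms.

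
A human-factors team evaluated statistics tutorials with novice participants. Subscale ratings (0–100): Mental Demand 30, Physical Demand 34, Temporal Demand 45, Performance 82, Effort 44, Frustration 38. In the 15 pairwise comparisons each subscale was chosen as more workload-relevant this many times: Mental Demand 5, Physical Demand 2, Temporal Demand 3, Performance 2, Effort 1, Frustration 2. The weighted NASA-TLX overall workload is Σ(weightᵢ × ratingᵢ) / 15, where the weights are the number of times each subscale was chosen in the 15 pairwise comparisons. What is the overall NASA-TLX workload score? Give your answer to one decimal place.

42.5

The tallies are the weights (they sum to 15).
Weighted sum = 5·30 + 2·34 + 3·45 + 2·82 + 1·44 + 2·38
            = 150 + 68 + 135 + 164 + 44 + 76 = 637.
Overall workload = 637 / 15 = 42.4667 ≈ 42.5.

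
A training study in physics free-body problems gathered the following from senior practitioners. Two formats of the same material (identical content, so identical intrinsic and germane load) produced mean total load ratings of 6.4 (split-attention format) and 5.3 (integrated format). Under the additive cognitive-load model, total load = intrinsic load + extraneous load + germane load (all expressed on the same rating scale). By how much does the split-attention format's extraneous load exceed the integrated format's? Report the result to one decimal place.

Intrinsic and germane load are equal across formats, so the difference in total load equals the difference in extraneous load.
Extraneous-load difference = 6.4 − 5.3 = 1.1.

1.1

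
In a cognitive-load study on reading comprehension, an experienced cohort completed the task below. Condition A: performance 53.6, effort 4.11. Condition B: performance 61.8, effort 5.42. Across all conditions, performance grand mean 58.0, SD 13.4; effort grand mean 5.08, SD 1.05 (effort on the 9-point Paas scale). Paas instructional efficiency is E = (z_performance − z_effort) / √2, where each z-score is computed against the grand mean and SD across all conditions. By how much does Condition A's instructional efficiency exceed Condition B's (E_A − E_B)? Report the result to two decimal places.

Condition A: z_P = (53.6 − 58.0)/13.4 = -0.3284; z_E = (4.11 − 5.08)/1.05 = -0.9238; E_A = (-0.3284 − (-0.9238))/√2 = 0.4210.
Condition B: z_P = (61.8 − 58.0)/13.4 = 0.2836; z_E = (5.42 − 5.08)/1.05 = 0.3238; E_B = (0.2836 − 0.3238)/√2 = -0.0284.
E_A − E_B = 0.4210 − (-0.0284) = 0.4494 ≈ 0.45.

0.45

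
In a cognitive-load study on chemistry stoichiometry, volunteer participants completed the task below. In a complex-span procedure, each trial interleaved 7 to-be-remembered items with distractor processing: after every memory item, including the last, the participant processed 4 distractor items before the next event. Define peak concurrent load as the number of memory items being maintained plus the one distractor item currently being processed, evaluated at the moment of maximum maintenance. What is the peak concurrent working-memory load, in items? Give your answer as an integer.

Maintenance is greatest during the distractor(s) after memory item 7: all 7 memory items are being held.
One distractor item is concurrently being processed.
Peak concurrent load = 7 + 1 = 8 items.

8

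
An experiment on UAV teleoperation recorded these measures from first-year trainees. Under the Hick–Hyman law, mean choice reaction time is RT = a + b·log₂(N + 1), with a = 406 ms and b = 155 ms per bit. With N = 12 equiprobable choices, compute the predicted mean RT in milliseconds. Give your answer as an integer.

980

log₂(12 + 1) = log₂(13) = 3.7004.
RT = 406 + 155 × 3.7004 = 406 + 573.5620 = 979.5620 ms.
≈ 980 ms.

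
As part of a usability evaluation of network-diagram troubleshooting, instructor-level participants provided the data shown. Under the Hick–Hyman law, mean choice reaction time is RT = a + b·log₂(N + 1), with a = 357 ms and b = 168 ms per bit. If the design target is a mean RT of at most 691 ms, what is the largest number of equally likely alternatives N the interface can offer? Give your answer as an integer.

2

Set 357 + 168·log₂(N + 1) ≤ 691.
log₂(N + 1) ≤ (691 − 357) / 168 = 1.9881.
N + 1 ≤ 2^1.9881 = 3.9671.
N ≤ 2.9671, so the largest integer N is 2.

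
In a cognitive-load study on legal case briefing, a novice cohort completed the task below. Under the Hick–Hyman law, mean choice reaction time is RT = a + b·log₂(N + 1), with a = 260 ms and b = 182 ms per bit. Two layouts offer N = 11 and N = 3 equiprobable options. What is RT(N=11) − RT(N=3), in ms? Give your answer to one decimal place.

288.5

RT(11) = 260 + 182·log₂(12) = 260 + 182·3.5850 = 912.4700 ms.
RT(3) = 260 + 182·log₂(4) = 260 + 182·2.0000 = 624.0000 ms.
Difference = 912.4700 − 624.0000 = 288.4700 ≈ 288.5 ms.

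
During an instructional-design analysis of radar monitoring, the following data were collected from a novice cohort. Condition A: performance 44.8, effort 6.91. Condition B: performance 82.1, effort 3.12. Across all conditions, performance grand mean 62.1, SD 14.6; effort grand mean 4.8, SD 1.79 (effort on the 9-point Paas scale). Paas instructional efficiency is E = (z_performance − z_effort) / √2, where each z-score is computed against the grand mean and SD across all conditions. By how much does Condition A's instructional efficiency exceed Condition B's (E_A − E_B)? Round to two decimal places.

Condition A: z_P = (44.8 − 62.1)/14.6 = -1.1849; z_E = (6.91 − 4.8)/1.79 = 1.1788; E_A = (-1.1849 − 1.1788)/√2 = -1.6714.
Condition B: z_P = (82.1 − 62.1)/14.6 = 1.3699; z_E = (3.12 − 4.8)/1.79 = -0.9385; E_B = (1.3699 − (-0.9385))/√2 = 1.6323.
E_A − E_B = -1.6714 − 1.6323 = -3.3037 ≈ -3.30.

-3.30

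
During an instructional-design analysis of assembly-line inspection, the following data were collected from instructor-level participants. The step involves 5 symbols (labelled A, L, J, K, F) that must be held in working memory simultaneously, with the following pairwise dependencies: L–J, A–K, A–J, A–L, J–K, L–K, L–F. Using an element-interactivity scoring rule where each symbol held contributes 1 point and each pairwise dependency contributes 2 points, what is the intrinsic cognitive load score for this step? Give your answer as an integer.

Count of symbols held simultaneously: 5.
Count of pairwise dependencies listed: 7.
Element contribution: 5 × 1 = 5.
Interaction contribution: 7 × 2 = 14.
Intrinsic load = 5 + 14 = 19.

19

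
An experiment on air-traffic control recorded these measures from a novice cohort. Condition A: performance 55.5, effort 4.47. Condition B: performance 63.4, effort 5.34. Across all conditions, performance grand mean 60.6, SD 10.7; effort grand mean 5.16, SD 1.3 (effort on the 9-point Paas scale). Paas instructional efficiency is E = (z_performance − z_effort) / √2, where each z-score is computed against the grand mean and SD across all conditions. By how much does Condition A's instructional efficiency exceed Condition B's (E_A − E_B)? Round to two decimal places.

-0.05

Condition A: z_P = (55.5 − 60.6)/10.7 = -0.4766; z_E = (4.47 − 5.16)/1.3 = -0.5308; E_A = (-0.4766 − (-0.5308))/√2 = 0.0383.
Condition B: z_P = (63.4 − 60.6)/10.7 = 0.2617; z_E = (5.34 − 5.16)/1.3 = 0.1385; E_B = (0.2617 − 0.1385)/√2 = 0.0871.
E_A − E_B = 0.0383 − 0.0871 = -0.0488 ≈ -0.05.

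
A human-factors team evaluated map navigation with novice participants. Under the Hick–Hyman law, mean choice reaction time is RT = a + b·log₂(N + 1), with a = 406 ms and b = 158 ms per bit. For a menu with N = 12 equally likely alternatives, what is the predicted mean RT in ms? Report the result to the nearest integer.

log₂(12 + 1) = log₂(13) = 3.7004.
RT = 406 + 158 × 3.7004 = 406 + 584.6632 = 990.6632 ms.
≈ 991 ms.

991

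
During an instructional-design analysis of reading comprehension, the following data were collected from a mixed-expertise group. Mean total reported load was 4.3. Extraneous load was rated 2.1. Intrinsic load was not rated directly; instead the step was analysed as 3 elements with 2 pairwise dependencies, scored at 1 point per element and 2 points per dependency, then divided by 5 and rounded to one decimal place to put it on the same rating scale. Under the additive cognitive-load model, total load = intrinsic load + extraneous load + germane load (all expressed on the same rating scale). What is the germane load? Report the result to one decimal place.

0.8

Intrinsic (element-interactivity): (3 × 1 + 2 × 2) / 5 = 7 / 5 = 1.4000 → 1.4.
germane load = total − intrinsic − extraneous
             = 4.3 − 1.4 − 2.1 = 0.8.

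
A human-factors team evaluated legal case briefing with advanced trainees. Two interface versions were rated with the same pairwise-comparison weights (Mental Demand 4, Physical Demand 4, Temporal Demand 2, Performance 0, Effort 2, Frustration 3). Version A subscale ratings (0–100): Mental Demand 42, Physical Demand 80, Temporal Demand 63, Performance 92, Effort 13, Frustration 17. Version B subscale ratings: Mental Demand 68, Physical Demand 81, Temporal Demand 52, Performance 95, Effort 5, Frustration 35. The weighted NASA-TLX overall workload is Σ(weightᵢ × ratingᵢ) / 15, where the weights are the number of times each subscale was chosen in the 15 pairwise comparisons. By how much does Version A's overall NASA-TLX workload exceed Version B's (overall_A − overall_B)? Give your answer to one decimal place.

-8.3

Version A weighted sum = 4·42 + 4·80 + 2·63 + 0·92 + 2·13 + 3·17 = 168 + 320 + 126 + 0 + 26 + 51 = 691; overall_A = 691/15 = 46.0667.
Version B weighted sum = 4·68 + 4·81 + 2·52 + 0·95 + 2·5 + 3·35 = 272 + 324 + 104 + 0 + 10 + 105 = 815; overall_B = 815/15 = 54.3333.
Difference = 46.0667 − 54.3333 = -8.2666 ≈ -8.3.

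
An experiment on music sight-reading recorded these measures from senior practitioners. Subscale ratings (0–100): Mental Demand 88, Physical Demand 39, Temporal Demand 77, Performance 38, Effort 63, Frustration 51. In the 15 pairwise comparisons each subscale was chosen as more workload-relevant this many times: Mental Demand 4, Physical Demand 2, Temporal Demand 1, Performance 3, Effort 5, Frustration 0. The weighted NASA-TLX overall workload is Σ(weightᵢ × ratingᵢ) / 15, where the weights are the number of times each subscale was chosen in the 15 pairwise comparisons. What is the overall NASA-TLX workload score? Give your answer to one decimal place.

62.4

The tallies are the weights (they sum to 15).
Weighted sum = 4·88 + 2·39 + 1·77 + 3·38 + 5·63 + 0·51
            = 352 + 78 + 77 + 114 + 315 + 0 = 936.
Overall workload = 936 / 15 = 62.4000 ≈ 62.4.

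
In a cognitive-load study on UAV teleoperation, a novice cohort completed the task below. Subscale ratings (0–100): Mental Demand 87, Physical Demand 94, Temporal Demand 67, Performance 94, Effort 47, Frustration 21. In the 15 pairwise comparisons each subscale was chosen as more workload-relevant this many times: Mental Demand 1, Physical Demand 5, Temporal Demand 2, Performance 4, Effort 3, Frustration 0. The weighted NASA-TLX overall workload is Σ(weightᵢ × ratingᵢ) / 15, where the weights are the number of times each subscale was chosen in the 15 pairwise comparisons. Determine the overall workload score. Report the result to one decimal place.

80.5

The tallies are the weights (they sum to 15).
Weighted sum = 1·87 + 5·94 + 2·67 + 4·94 + 3·47 + 0·21
            = 87 + 470 + 134 + 376 + 141 + 0 = 1208.
Overall workload = 1208 / 15 = 80.5333 ≈ 80.5.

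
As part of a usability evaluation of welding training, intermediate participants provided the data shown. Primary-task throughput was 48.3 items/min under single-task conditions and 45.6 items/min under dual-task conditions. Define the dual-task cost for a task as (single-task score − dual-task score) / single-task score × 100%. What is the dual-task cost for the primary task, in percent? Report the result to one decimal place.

5.6

Cost = (48.3 − 45.6) / 48.3 × 100%
     = 2.7000 / 48.3 × 100% = 5.5901%.
≈ 5.6%.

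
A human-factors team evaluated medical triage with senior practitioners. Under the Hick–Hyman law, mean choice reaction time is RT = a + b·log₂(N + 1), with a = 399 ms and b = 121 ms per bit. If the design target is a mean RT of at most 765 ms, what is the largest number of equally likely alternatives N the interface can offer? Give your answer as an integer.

7

Set 399 + 121·log₂(N + 1) ≤ 765.
log₂(N + 1) ≤ (765 − 399) / 121 = 3.0248.
N + 1 ≤ 2^3.0248 = 8.1387.
N ≤ 7.1387, so the largest integer N is 7.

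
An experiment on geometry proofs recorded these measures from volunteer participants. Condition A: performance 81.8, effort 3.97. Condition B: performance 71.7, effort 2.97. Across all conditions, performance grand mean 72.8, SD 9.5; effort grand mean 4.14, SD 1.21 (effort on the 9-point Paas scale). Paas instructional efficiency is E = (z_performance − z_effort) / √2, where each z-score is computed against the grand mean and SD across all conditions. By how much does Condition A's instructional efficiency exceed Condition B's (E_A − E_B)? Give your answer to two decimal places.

0.17

Condition A: z_P = (81.8 − 72.8)/9.5 = 0.9474; z_E = (3.97 − 4.14)/1.21 = -0.1405; E_A = (0.9474 − (-0.1405))/√2 = 0.7693.
Condition B: z_P = (71.7 − 72.8)/9.5 = -0.1158; z_E = (2.97 − 4.14)/1.21 = -0.9669; E_B = (-0.1158 − (-0.9669))/√2 = 0.6018.
E_A − E_B = 0.7693 − 0.6018 = 0.1675 ≈ 0.17.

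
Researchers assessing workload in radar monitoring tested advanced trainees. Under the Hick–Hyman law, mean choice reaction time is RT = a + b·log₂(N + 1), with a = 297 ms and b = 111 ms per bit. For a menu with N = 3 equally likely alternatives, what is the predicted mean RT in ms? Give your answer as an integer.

519

log₂(3 + 1) = log₂(4) = 2.0000.
RT = 297 + 111 × 2.0000 = 297 + 222.0000 = 519.0000 ms.
≈ 519 ms.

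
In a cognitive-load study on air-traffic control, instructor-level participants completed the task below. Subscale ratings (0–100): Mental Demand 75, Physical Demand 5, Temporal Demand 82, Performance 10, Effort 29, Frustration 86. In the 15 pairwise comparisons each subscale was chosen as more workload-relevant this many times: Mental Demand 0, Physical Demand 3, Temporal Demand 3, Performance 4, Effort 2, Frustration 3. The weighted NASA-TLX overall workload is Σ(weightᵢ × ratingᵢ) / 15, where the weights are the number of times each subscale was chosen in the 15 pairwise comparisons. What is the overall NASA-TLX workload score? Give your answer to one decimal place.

The tallies are the weights (they sum to 15).
Weighted sum = 0·75 + 3·5 + 3·82 + 4·10 + 2·29 + 3·86
            = 0 + 15 + 246 + 40 + 58 + 258 = 617.
Overall workload = 617 / 15 = 41.1333 ≈ 41.1.

41.1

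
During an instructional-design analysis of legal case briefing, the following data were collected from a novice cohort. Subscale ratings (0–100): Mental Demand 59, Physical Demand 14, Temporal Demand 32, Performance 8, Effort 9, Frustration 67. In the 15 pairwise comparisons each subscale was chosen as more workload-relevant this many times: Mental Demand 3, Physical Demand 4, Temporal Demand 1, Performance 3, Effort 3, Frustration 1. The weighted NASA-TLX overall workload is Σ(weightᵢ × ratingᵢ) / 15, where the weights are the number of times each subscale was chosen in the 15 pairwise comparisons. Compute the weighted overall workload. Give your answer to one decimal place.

25.5

The tallies are the weights (they sum to 15).
Weighted sum = 3·59 + 4·14 + 1·32 + 3·8 + 3·9 + 1·67
            = 177 + 56 + 32 + 24 + 27 + 67 = 383.
Overall workload = 383 / 15 = 25.5333 ≈ 25.5.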